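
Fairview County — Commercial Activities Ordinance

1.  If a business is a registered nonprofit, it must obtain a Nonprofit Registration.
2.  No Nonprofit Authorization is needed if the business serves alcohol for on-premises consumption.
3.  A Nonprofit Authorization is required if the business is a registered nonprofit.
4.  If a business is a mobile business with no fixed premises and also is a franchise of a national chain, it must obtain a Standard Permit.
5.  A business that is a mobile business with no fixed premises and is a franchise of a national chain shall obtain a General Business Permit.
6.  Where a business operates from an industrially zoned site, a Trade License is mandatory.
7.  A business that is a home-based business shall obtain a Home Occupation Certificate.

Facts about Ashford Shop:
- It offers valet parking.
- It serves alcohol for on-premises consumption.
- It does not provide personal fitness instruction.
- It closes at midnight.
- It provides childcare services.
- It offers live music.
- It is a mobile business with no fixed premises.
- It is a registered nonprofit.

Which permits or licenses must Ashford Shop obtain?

Nonprofit Registration

1. is a registered nonprofit → Nonprofit Registration required.
2. serves alcohol for on-premises consumption → exempt from Nonprofit Authorization.
3. is a registered nonprofit → Nonprofit Authorization required.
4. is a mobile business with no fixed premises; is a registered nonprofit (not: is a franchise of a national chain) → Standard Permit not required.
5. is a mobile business with no fixed premises; is a registered nonprofit (not: is a franchise of a national chain) → General Business Permit not required.
6. is a mobile business with no fixed premises (not: operates from an industrially zoned site) → Trade License not required.
7. is a mobile business with no fixed premises (not: is a home-based business) → Home Occupation Certificate not required.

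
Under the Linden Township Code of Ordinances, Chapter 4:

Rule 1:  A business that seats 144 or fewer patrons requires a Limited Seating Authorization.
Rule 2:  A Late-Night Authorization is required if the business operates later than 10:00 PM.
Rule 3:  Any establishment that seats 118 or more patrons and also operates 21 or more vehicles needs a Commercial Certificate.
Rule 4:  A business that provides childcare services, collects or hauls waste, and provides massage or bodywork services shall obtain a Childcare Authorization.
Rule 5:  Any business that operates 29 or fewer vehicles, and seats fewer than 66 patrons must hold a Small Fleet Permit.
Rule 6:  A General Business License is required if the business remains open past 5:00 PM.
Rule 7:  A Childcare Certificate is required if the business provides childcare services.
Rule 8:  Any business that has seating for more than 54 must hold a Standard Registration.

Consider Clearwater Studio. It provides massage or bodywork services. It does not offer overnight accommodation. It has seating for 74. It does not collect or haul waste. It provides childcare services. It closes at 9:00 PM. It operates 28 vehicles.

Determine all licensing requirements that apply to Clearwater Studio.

Childcare Certificate, General Business License, Limited Seating Authorization, Standard Registration

Rule 1: seating 74 ≤ 144 → Limited Seating Authorization required.
Rule 2: closes 9:00 PM, at/before 10:00 PM → Late-Night Authorization not required.
Rule 3: seating 74 < 118; vehicles 28 ≥ 21 → Commercial Certificate not required.
Rule 4: provides childcare services; does not collect or haul waste; provides massage or bodywork services → Childcare Authorization not required.
Rule 5: vehicles 28 ≤ 29; seating 74 ≥ 66 → Small Fleet Permit not required.
Rule 6: closes 9:00 PM, after 5:00 PM → General Business License required.
Rule 7: provides childcare services → Childcare Certificate required.
Rule 8: seating 74 > 54 → Standard Registration required.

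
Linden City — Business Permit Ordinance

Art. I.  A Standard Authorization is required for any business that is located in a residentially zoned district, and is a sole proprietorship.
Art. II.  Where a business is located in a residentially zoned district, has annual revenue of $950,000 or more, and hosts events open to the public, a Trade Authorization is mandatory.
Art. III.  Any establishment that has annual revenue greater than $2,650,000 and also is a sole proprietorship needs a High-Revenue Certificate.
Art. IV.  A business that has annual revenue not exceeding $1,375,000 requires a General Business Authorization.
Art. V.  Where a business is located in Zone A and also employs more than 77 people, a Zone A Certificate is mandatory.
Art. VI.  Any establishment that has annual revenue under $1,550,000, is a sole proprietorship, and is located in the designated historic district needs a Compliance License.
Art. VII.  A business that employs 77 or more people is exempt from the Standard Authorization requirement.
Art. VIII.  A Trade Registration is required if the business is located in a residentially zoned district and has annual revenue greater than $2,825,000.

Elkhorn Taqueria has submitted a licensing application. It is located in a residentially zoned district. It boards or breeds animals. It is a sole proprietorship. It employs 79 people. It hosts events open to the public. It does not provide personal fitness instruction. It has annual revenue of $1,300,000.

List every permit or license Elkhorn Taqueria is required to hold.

Art. I. is located in a residentially zoned district; is a sole proprietorship → Standard Authorization required.
Art. II. is located in a residentially zoned district; revenue $1,300,000 ≥ $950,000; hosts events open to the public → Trade Authorization required.
Art. III. revenue $1,300,000 ≤ $2,650,000; is a sole proprietorship → High-Revenue Certificate not required.
Art. IV. revenue $1,300,000 ≤ $1,375,000 → General Business Authorization required.
Art. V. is located in a residentially zoned district (not: is located in Zone A); employees 79 > 77 → Zone A Certificate not required.
Art. VI. revenue $1,300,000 < $1,550,000; is a sole proprietorship; is located in a residentially zoned district (not: is located in the designated historic district) → Compliance License not required.
Art. VII. employees 79 ≥ 77 → exempt from Standard Authorization.
Art. VIII. is located in a residentially zoned district; revenue $1,300,000 ≤ $2,825,000 → Trade Registration not required.

General Business Authorization, Trade Authorization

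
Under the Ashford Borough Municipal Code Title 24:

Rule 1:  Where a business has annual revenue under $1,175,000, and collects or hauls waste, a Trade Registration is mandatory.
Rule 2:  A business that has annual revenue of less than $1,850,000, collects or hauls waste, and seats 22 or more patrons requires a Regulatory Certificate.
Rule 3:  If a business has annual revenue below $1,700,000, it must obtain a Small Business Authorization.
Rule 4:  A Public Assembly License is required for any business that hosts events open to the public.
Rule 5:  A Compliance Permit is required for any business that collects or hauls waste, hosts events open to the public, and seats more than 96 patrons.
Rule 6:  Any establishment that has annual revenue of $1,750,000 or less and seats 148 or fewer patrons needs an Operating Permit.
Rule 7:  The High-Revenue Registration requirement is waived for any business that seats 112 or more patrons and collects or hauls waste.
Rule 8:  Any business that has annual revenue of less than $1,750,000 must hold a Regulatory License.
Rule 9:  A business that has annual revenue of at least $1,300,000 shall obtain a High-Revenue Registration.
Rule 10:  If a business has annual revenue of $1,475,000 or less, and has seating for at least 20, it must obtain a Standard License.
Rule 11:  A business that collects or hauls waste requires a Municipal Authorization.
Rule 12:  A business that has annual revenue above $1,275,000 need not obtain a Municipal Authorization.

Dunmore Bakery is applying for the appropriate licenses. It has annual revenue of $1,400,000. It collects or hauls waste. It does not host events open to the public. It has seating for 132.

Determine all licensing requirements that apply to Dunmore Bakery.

Rule 1: revenue $1,400,000 ≥ $1,175,000; collects or hauls waste → Trade Registration not required.
Rule 2: revenue $1,400,000 < $1,850,000; collects or hauls waste; seating 132 ≥ 22 → Regulatory Certificate required.
Rule 3: revenue $1,400,000 < $1,700,000 → Small Business Authorization required.
Rule 4: does not host events open to the public → Public Assembly License not required.
Rule 5: collects or hauls waste; does not host events open to the public; seating 132 > 96 → Compliance Permit not required.
Rule 6: revenue $1,400,000 ≤ $1,750,000; seating 132 ≤ 148 → Operating Permit required.
Rule 7: seating 132 ≥ 112; collects or hauls waste → exempt from High-Revenue Registration.
Rule 8: revenue $1,400,000 < $1,750,000 → Regulatory License required.
Rule 9: revenue $1,400,000 ≥ $1,300,000 → High-Revenue Registration required.
Rule 10: revenue $1,400,000 ≤ $1,475,000; seating 132 ≥ 20 → Standard License required.
Rule 11: collects or hauls waste → Municipal Authorization required.
Rule 12: revenue $1,400,000 > $1,275,000 → exempt from Municipal Authorization.

Operating Permit, Regulatory Certificate, Regulatory License, Small Business Authorization, Standard License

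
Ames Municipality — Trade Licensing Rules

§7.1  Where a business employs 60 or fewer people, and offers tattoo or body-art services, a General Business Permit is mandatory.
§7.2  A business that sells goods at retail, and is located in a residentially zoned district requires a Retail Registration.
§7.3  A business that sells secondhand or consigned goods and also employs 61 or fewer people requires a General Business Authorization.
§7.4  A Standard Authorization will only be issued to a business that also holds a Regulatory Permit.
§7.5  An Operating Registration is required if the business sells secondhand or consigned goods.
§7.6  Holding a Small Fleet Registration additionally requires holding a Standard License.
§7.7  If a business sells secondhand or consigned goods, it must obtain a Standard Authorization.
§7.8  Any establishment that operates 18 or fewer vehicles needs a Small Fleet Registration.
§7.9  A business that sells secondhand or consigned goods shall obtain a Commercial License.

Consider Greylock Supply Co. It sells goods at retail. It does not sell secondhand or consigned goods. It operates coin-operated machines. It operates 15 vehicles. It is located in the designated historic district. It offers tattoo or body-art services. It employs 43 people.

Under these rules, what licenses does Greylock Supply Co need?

General Business Permit, Small Fleet Registration, Standard License

§7.1 employees 43 ≤ 60; offers tattoo or body-art services → General Business Permit required.
§7.2 sells goods at retail; is located in the designated historic district (not: is located in a residentially zoned district) → Retail Registration not required.
§7.3 does not sell secondhand or consigned goods; employees 43 ≤ 61 → General Business Authorization not required.
§7.4 Standard Authorization is not required → no effect.
§7.5 does not sell secondhand or consigned goods → Operating Registration not required.
§7.6 Small Fleet Registration is required → Standard License also required.
§7.7 does not sell secondhand or consigned goods → Standard Authorization not required.
§7.8 vehicles 15 ≤ 18 → Small Fleet Registration required.
§7.9 does not sell secondhand or consigned goods → Commercial License not required.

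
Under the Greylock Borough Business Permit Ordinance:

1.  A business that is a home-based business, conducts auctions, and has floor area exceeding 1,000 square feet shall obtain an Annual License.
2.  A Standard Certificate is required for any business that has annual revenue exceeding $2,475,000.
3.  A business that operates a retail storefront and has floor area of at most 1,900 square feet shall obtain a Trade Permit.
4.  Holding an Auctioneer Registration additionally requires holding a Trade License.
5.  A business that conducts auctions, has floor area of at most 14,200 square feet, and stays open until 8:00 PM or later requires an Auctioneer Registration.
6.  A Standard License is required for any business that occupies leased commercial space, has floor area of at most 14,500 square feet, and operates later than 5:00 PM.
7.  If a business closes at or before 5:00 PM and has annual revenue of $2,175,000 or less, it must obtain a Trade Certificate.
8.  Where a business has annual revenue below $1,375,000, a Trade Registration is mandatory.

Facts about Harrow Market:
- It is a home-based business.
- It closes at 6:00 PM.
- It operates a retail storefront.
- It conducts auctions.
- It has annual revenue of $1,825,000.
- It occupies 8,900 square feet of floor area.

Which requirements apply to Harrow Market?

Annual License

1. is a home-based business; conducts auctions; floor area 8,900 square feet > 1,000 square feet → Annual License required.
2. revenue $1,825,000 ≤ $2,475,000 → Standard Certificate not required.
3. operates a retail storefront; floor area 8,900 square feet > 1,900 square feet → Trade Permit not required.
4. Auctioneer Registration is not required → no effect.
5. conducts auctions; floor area 8,900 square feet ≤ 14,200 square feet; closes 6:00 PM, at/before 8:00 PM → Auctioneer Registration not required.
6. is a home-based business (not: occupies leased commercial space); floor area 8,900 square feet ≤ 14,500 square feet; closes 6:00 PM, after 5:00 PM → Standard License not required.
7. closes 6:00 PM, after 5:00 PM; revenue $1,825,000 ≤ $2,175,000 → Trade Certificate not required.
8. revenue $1,825,000 ≥ $1,375,000 → Trade Registration not required.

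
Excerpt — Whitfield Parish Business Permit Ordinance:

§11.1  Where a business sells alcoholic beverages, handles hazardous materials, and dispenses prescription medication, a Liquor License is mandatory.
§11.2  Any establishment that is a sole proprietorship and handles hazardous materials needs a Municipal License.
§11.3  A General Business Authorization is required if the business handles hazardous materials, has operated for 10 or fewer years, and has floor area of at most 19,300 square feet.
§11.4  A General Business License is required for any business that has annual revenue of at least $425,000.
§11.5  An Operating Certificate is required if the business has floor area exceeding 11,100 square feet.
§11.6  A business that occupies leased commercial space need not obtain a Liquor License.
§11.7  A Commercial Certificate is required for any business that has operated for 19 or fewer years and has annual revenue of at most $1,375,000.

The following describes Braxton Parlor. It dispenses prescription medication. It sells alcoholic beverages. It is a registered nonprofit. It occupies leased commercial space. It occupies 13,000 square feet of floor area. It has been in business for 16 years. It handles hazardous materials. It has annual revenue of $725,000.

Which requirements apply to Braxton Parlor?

§11.1 sells alcoholic beverages; handles hazardous materials; dispenses prescription medication → Liquor License required.
§11.2 is a registered nonprofit (not: is a sole proprietorship); handles hazardous materials → Municipal License not required.
§11.3 handles hazardous materials; years in business 16 > 10; floor area 13,000 square feet ≤ 19,300 square feet → General Business Authorization not required.
§11.4 revenue $725,000 ≥ $425,000 → General Business License required.
§11.5 floor area 13,000 square feet > 11,100 square feet → Operating Certificate required.
§11.6 occupies leased commercial space → exempt from Liquor License.
§11.7 years in business 16 ≤ 19; revenue $725,000 ≤ $1,375,000 → Commercial Certificate required.

Commercial Certificate, General Business License, Operating Certificate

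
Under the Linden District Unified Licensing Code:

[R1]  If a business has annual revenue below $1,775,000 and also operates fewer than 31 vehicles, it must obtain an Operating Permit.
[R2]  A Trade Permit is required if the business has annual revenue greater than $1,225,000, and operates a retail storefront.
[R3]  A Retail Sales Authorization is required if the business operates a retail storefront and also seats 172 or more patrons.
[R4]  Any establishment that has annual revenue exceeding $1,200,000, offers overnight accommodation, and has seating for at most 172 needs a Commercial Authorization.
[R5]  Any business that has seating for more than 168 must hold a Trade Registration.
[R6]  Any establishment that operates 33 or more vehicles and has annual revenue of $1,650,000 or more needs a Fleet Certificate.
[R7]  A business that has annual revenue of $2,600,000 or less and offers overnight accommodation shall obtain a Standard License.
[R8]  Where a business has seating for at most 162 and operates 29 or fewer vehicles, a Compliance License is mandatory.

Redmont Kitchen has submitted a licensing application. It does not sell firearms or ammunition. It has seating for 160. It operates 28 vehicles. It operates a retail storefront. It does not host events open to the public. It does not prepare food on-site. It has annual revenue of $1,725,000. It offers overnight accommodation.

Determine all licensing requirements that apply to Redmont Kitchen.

[R1] revenue $1,725,000 < $1,775,000; vehicles 28 < 31 → Operating Permit required.
[R2] revenue $1,725,000 > $1,225,000; operates a retail storefront → Trade Permit required.
[R3] operates a retail storefront; seating 160 < 172 → Retail Sales Authorization not required.
[R4] revenue $1,725,000 > $1,200,000; offers overnight accommodation; seating 160 ≤ 172 → Commercial Authorization required.
[R5] seating 160 ≤ 168 → Trade Registration not required.
[R6] vehicles 28 < 33; revenue $1,725,000 ≥ $1,650,000 → Fleet Certificate not required.
[R7] revenue $1,725,000 ≤ $2,600,000; offers overnight accommodation → Standard License required.
[R8] seating 160 ≤ 162; vehicles 28 ≤ 29 → Compliance License required.

Commercial Authorization, Compliance License, Operating Permit, Standard License, Trade Permit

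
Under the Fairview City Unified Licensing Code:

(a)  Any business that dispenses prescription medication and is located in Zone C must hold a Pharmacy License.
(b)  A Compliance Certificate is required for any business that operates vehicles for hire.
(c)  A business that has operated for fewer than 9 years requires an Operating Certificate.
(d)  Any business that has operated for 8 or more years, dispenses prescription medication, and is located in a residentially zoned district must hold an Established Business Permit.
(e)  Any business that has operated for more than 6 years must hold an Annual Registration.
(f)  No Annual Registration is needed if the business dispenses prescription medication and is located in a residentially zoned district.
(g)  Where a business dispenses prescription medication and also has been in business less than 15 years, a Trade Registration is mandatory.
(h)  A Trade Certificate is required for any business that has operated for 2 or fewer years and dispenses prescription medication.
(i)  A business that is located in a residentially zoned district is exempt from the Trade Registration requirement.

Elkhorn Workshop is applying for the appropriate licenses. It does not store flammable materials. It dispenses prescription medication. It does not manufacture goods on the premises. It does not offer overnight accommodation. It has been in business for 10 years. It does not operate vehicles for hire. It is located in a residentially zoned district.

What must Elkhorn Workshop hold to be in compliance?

Established Business Permit

(a) dispenses prescription medication; is located in a residentially zoned district (not: is located in Zone C) → Pharmacy License not required.
(b) does not operate vehicles for hire → Compliance Certificate not required.
(c) years in business 10 ≥ 9 → Operating Certificate not required.
(d) years in business 10 ≥ 8; dispenses prescription medication; is located in a residentially zoned district → Established Business Permit required.
(e) years in business 10 > 6 → Annual Registration required.
(f) dispenses prescription medication; is located in a residentially zoned district → exempt from Annual Registration.
(g) dispenses prescription medication; years in business 10 < 15 → Trade Registration required.
(h) years in business 10 > 2; dispenses prescription medication → Trade Certificate not required.
(i) is located in a residentially zoned district → exempt from Trade Registration.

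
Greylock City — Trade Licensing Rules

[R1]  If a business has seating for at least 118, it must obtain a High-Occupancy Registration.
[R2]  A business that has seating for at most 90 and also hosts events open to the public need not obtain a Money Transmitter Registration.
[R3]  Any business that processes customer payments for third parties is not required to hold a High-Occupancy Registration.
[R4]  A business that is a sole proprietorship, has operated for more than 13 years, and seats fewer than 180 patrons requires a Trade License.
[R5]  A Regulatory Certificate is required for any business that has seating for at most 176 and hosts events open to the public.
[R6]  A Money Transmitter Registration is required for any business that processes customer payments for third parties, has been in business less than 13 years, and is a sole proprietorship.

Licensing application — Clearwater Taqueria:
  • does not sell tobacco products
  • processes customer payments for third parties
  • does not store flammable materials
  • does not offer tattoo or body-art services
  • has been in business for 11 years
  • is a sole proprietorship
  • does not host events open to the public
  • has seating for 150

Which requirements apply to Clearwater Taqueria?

Money Transmitter Registration

[R1] seating 150 ≥ 118 → High-Occupancy Registration required.
[R2] seating 150 > 90; does not host events open to the public → Money Transmitter Registration exemption does not apply.
[R3] processes customer payments for third parties → exempt from High-Occupancy Registration.
[R4] is a sole proprietorship; years in business 11 ≤ 13; seating 150 < 180 → Trade License not required.
[R5] seating 150 ≤ 176; does not host events open to the public → Regulatory Certificate not required.
[R6] processes customer payments for third parties; years in business 11 < 13; is a sole proprietorship → Money Transmitter Registration required.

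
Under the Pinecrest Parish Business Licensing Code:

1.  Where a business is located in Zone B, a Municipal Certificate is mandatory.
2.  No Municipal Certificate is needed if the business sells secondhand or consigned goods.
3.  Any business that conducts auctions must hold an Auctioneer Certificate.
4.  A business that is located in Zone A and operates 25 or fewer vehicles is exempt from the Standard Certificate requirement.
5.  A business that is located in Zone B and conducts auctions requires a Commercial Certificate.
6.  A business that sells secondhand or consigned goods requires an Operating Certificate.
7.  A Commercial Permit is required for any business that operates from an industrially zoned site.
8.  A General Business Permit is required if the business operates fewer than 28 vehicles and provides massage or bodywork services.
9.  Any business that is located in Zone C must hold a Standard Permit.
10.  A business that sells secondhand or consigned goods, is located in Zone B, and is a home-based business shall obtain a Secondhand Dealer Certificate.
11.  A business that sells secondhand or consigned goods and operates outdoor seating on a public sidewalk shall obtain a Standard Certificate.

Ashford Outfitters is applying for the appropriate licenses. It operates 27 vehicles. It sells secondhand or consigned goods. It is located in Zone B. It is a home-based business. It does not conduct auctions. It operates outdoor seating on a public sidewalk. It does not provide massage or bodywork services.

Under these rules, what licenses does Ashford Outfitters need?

1. is located in Zone B → Municipal Certificate required.
2. sells secondhand or consigned goods → exempt from Municipal Certificate.
3. does not conduct auctions → Auctioneer Certificate not required.
4. is located in Zone B (not: is located in Zone A); vehicles 27 > 25 → Standard Certificate exemption does not apply.
5. is located in Zone B; does not conduct auctions → Commercial Certificate not required.
6. sells secondhand or consigned goods → Operating Certificate required.
7. is a home-based business (not: operates from an industrially zoned site) → Commercial Permit not required.
8. vehicles 27 < 28; does not provide massage or bodywork services → General Business Permit not required.
9. is located in Zone B (not: is located in Zone C) → Standard Permit not required.
10. sells secondhand or consigned goods; is located in Zone B; is a home-based business → Secondhand Dealer Certificate required.
11. sells secondhand or consigned goods; operates outdoor seating on a public sidewalk → Standard Certificate required.

Operating Certificate, Secondhand Dealer Certificate, Standard Certificate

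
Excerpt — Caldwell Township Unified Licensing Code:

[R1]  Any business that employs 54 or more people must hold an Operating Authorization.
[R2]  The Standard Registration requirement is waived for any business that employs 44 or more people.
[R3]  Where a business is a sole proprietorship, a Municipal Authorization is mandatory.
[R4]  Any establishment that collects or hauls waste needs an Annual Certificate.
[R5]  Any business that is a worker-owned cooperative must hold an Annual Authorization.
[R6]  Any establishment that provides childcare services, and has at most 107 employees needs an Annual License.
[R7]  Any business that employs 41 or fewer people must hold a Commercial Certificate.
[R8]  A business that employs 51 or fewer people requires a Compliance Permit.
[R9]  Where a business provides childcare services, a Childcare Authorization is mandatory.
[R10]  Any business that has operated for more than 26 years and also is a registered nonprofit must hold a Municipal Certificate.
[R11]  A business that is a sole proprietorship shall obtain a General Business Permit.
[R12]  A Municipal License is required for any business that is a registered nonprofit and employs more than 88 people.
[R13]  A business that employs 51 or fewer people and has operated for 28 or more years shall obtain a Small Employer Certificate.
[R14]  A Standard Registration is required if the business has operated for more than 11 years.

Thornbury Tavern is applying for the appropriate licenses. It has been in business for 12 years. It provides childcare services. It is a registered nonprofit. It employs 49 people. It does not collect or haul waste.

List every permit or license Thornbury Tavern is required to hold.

Annual License, Childcare Authorization, Compliance Permit

[R1] employees 49 < 54 → Operating Authorization not required.
[R2] employees 49 ≥ 44 → exempt from Standard Registration.
[R3] is a registered nonprofit (not: is a sole proprietorship) → Municipal Authorization not required.
[R4] does not collect or haul waste → Annual Certificate not required.
[R5] is a registered nonprofit (not: is a worker-owned cooperative) → Annual Authorization not required.
[R6] provides childcare services; employees 49 ≤ 107 → Annual License required.
[R7] employees 49 > 41 → Commercial Certificate not required.
[R8] employees 49 ≤ 51 → Compliance Permit required.
[R9] provides childcare services → Childcare Authorization required.
[R10] years in business 12 ≤ 26; is a registered nonprofit → Municipal Certificate not required.
[R11] is a registered nonprofit (not: is a sole proprietorship) → General Business Permit not required.
[R12] is a registered nonprofit; employees 49 ≤ 88 → Municipal License not required.
[R13] employees 49 ≤ 51; years in business 12 < 28 → Small Employer Certificate not required.
[R14] years in business 12 > 11 → Standard Registration required.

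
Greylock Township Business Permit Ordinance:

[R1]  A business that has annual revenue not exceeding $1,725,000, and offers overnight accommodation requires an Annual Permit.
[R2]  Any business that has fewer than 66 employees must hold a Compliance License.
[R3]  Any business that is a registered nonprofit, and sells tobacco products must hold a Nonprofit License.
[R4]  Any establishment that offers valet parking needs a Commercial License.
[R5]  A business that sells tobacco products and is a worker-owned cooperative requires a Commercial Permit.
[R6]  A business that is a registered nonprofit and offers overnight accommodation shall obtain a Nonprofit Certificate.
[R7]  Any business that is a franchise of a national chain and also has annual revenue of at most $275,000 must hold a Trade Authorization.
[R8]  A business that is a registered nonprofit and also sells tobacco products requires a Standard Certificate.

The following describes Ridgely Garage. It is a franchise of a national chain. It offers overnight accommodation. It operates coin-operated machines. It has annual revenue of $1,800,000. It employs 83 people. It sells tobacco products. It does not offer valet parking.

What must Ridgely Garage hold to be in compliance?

[R1] revenue $1,800,000 > $1,725,000; offers overnight accommodation → Annual Permit not required.
[R2] employees 83 ≥ 66 → Compliance License not required.
[R3] is a franchise of a national chain (not: is a registered nonprofit); sells tobacco products → Nonprofit License not required.
[R4] does not offer valet parking → Commercial License not required.
[R5] sells tobacco products; is a franchise of a national chain (not: is a worker-owned cooperative) → Commercial Permit not required.
[R6] is a franchise of a national chain (not: is a registered nonprofit); offers overnight accommodation → Nonprofit Certificate not required.
[R7] is a franchise of a national chain; revenue $1,800,000 > $275,000 → Trade Authorization not required.
[R8] is a franchise of a national chain (not: is a registered nonprofit); sells tobacco products → Standard Certificate not required.

None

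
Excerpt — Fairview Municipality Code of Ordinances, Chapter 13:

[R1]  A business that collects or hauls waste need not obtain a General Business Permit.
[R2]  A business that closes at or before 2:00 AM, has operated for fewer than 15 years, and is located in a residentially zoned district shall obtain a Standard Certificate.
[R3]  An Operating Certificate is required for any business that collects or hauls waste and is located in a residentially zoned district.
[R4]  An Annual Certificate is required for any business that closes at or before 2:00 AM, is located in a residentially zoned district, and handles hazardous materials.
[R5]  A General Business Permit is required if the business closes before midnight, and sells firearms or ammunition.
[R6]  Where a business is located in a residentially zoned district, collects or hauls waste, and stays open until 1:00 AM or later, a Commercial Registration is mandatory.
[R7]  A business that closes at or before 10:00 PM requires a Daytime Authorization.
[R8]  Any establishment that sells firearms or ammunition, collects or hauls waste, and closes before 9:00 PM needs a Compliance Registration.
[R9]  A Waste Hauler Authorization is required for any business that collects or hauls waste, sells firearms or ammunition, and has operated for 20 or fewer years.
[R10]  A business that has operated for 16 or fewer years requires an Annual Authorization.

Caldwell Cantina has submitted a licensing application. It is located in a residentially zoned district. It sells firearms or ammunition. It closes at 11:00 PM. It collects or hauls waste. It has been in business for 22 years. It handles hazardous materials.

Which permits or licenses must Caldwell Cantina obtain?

Annual Certificate, Operating Certificate

[R1] collects or hauls waste → exempt from General Business Permit.
[R2] closes 11:00 PM, at/before 2:00 AM; years in business 22 ≥ 15; is located in a residentially zoned district → Standard Certificate not required.
[R3] collects or hauls waste; is located in a residentially zoned district → Operating Certificate required.
[R4] closes 11:00 PM, at/before 2:00 AM; is located in a residentially zoned district; handles hazardous materials → Annual Certificate required.
[R5] closes 11:00 PM, at/before midnight; sells firearms or ammunition → General Business Permit required.
[R6] is located in a residentially zoned district; collects or hauls waste; closes 11:00 PM, at/before 1:00 AM → Commercial Registration not required.
[R7] closes 11:00 PM, after 10:00 PM → Daytime Authorization not required.
[R8] sells firearms or ammunition; collects or hauls waste; closes 11:00 PM, after 9:00 PM → Compliance Registration not required.
[R9] collects or hauls waste; sells firearms or ammunition; years in business 22 > 20 → Waste Hauler Authorization not required.
[R10] years in business 22 > 16 → Annual Authorization not required.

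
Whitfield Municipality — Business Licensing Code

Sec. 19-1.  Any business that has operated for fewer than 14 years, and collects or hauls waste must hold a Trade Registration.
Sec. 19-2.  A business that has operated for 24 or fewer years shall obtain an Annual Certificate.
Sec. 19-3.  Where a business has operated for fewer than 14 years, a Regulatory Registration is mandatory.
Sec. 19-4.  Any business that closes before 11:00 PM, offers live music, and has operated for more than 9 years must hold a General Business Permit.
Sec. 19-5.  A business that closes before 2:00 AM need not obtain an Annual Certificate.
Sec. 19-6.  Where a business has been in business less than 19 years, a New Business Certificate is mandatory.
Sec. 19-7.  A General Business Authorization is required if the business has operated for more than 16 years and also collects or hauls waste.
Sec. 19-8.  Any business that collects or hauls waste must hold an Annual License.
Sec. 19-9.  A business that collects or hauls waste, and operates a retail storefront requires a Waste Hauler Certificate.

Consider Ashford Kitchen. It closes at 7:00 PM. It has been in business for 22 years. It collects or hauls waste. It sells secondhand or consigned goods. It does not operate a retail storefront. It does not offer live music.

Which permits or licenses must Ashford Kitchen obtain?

Annual License, General Business Authorization

Sec. 19-1. years in business 22 ≥ 14; collects or hauls waste → Trade Registration not required.
Sec. 19-2. years in business 22 ≤ 24 → Annual Certificate required.
Sec. 19-3. years in business 22 ≥ 14 → Regulatory Registration not required.
Sec. 19-4. closes 7:00 PM, at/before 11:00 PM; does not offer live music; years in business 22 > 9 → General Business Permit not required.
Sec. 19-5. closes 7:00 PM, at/before 2:00 AM → exempt from Annual Certificate.
Sec. 19-6. years in business 22 ≥ 19 → New Business Certificate not required.
Sec. 19-7. years in business 22 > 16; collects or hauls waste → General Business Authorization required.
Sec. 19-8. collects or hauls waste → Annual License required.
Sec. 19-9. collects or hauls waste; does not operate a retail storefront → Waste Hauler Certificate not required.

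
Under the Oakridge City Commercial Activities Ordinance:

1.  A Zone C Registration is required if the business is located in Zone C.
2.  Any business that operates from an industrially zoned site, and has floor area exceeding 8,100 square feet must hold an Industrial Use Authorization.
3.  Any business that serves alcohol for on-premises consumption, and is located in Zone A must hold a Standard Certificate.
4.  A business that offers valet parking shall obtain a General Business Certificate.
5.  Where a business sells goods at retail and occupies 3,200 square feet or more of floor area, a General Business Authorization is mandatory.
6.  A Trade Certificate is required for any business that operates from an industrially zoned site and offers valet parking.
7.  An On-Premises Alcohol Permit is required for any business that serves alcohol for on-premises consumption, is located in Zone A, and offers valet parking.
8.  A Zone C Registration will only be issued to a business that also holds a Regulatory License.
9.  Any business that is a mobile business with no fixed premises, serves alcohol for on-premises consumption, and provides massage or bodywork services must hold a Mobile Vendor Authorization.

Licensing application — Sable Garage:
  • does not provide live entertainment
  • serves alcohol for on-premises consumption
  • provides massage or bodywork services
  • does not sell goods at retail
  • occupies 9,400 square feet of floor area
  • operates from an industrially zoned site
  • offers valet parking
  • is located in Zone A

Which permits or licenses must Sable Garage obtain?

General Business Certificate, Industrial Use Authorization, On-Premises Alcohol Permit, Standard Certificate, Trade Certificate

1. is located in Zone A (not: is located in Zone C) → Zone C Registration not required.
2. operates from an industrially zoned site; floor area 9,400 square feet > 8,100 square feet → Industrial Use Authorization required.
3. serves alcohol for on-premises consumption; is located in Zone A → Standard Certificate required.
4. offers valet parking → General Business Certificate required.
5. does not sell goods at retail; floor area 9,400 square feet ≥ 3,200 square feet → General Business Authorization not required.
6. operates from an industrially zoned site; offers valet parking → Trade Certificate required.
7. serves alcohol for on-premises consumption; is located in Zone A; offers valet parking → On-Premises Alcohol Permit required.
8. Zone C Registration is not required → no effect.
9. operates from an industrially zoned site (not: is a mobile business with no fixed premises); serves alcohol for on-premises consumption; provides massage or bodywork services → Mobile Vendor Authorization not required.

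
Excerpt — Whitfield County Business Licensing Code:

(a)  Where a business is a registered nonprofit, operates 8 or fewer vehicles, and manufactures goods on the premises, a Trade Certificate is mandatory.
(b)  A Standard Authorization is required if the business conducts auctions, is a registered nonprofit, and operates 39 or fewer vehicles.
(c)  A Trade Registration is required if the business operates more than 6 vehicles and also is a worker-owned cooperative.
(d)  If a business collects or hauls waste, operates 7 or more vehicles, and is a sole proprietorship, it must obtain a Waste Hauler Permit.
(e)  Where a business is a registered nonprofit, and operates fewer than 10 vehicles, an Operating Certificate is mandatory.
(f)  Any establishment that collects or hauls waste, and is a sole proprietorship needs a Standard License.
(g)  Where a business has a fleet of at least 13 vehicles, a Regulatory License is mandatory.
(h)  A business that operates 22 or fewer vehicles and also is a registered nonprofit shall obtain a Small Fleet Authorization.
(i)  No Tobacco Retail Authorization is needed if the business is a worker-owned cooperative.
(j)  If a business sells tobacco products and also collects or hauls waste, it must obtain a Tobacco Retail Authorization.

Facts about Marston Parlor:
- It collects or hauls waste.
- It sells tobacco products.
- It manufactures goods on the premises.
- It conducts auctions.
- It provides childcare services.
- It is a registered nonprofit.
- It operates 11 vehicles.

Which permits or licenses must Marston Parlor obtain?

Small Fleet Authorization, Standard Authorization, Tobacco Retail Authorization

(a) is a registered nonprofit; vehicles 11 > 8; manufactures goods on the premises → Trade Certificate not required.
(b) conducts auctions; is a registered nonprofit; vehicles 11 ≤ 39 → Standard Authorization required.
(c) vehicles 11 > 6; is a registered nonprofit (not: is a worker-owned cooperative) → Trade Registration not required.
(d) collects or hauls waste; vehicles 11 ≥ 7; is a registered nonprofit (not: is a sole proprietorship) → Waste Hauler Permit not required.
(e) is a registered nonprofit; vehicles 11 ≥ 10 → Operating Certificate not required.
(f) collects or hauls waste; is a registered nonprofit (not: is a sole proprietorship) → Standard License not required.
(g) vehicles 11 < 13 → Regulatory License not required.
(h) vehicles 11 ≤ 22; is a registered nonprofit → Small Fleet Authorization required.
(i) is a registered nonprofit (not: is a worker-owned cooperative) → Tobacco Retail Authorization exemption does not apply.
(j) sells tobacco products; collects or hauls waste → Tobacco Retail Authorization required.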